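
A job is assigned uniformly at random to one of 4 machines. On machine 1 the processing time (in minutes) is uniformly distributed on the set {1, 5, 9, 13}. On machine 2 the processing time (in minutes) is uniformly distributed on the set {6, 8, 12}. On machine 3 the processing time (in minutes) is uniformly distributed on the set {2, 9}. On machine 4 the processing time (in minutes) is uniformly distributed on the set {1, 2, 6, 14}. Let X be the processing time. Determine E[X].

E[X | machine 1] = (1+5+9+13)/4 = 7.
E[X | machine 2] = (6+8+12)/3 = 26/3.
E[X | machine 3] = (2+9)/2 = 11/2.
E[X | machine 4] = (1+2+6+14)/4 = 23/4.
E[X] = (1/4)·(7) + (1/4)·(26/3) + (1/4)·(11/2) + (1/4)·(23/4) = 323/48.

323/48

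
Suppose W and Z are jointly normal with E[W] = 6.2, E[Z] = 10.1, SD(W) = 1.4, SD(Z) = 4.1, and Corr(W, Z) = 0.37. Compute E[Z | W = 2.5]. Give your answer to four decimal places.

The regression of Z on W has slope ρ·σ_Z/σ_W and passes through (μ_W, μ_Z).
E[Z | W=2.5] = 10.1 + (0.37)·(4.1/1.4)·(2.5 − (6.2)) = 10.1 + (1.08357)·(-3.7) = 6.0908.

6.0908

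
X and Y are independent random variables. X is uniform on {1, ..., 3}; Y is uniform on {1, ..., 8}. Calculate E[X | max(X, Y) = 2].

5/3

Outcomes with max(X, Y) = 2: (1,2), (2,1), (2,2), each with probability 1/24.
E[X | max(X, Y) = 2] = (1 + 2 + 2) / 3 = 5/3.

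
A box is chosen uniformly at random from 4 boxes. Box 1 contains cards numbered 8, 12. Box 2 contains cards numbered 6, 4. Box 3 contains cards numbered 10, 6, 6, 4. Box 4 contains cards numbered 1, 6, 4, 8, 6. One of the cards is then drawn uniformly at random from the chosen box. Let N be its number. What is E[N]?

E[N | box 1] = (8+12)/2 = 10.
E[N | box 2] = (6+4)/2 = 5.
E[N | box 3] = (10+6+6+4)/4 = 13/2.
E[N | box 4] = (1+6+4+8+6)/5 = 5.
By the law of total expectation,
E[N] = (1/4)·(10) + (1/4)·(5) + (1/4)·(13/2) + (1/4)·(5) = 53/8.

53/8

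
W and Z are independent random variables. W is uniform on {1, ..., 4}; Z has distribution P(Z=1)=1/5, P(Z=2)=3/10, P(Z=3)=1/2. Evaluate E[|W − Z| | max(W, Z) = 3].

P(max(W, Z) = 3) = 1/2.
Summing |W−Z|·P(x,y) over outcomes with max(W, Z) = 3 gives 11/20.
E[|W − Z| | max(W, Z) = 3] = (11/20) / (1/2) = 11/10.

11/10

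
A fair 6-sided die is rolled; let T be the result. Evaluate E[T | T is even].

Given T is even, T is equally likely to be any of {2, 4, 6}.
E[T | T is even] = (2 + 4 + 6) / 3 = 4.

4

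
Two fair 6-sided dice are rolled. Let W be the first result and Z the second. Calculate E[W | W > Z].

P(W > Z) = 5/12.
Summing W·P(x,y) over outcomes with W > Z gives 35/18.
E[W | W > Z] = (35/18) / (5/12) = 14/3.

14/3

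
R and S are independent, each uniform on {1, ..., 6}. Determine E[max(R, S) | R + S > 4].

P(R + S > 4) = 5/6.
Summing max(R,S)·P(x,y) over outcomes with R + S > 4 gives 37/9.
E[max(R, S) | R + S > 4] = (37/9) / (5/6) = 74/15.

74/15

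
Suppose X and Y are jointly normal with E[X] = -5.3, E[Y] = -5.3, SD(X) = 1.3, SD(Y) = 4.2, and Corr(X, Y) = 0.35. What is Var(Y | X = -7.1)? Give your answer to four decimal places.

Var(Y | X=x) = (1 − ρ²)·σ_Y².
Var(Y | X=-7.1) = (4.2)²·(1 − (0.35)²) = 17.64·0.8775 = 15.4791.

15.4791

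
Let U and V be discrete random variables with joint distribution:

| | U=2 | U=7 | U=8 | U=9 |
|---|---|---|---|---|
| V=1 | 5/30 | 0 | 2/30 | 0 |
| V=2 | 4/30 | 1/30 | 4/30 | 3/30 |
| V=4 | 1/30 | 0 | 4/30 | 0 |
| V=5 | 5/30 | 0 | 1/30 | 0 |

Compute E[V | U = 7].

P(U = 7) = 1/30.
Σ V·P over the event = 2·(1/30) = 1/15.
E[V | U = 7] = (1/15) / (1/30) = 2.

2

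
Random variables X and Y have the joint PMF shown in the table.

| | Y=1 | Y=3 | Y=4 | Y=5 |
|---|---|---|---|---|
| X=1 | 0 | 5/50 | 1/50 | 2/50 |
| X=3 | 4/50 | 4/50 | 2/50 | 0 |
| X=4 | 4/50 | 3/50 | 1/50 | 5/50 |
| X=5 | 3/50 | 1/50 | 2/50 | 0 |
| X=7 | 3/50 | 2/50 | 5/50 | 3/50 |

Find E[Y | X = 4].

42/13

P(X = 4) = 13/50.
Σ Y·P over the event = 1·(4/50) + 3·(3/50) + 4·(1/50) + 5·(5/50) = 21/25.
E[Y | X = 4] = (21/25) / (13/50) = 42/13.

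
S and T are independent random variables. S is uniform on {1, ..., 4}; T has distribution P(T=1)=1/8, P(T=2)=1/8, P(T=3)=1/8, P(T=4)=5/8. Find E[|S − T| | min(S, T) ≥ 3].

1/2

P(min(S, T) ≥ 3) = 3/8.
Summing |S−T|·P(x,y) over outcomes with min(S, T) ≥ 3 gives 3/16.
E[|S − T| | min(S, T) ≥ 3] = (3/16) / (3/8) = 1/2.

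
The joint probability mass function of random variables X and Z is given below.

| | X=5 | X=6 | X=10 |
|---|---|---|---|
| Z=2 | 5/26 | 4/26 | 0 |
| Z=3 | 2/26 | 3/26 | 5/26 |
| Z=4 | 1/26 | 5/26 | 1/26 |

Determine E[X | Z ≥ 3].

123/17

P(Z ≥ 3) = 17/26.
Σ X·P over the event = 5·(2/26) + 5·(1/26) + 6·(3/26) + 6·(5/26) + 10·(5/26) + 10·(1/26) = 123/26.
E[X | Z ≥ 3] = (123/26) / (17/26) = 123/17.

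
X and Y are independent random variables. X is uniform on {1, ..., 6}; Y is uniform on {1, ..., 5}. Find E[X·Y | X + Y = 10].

Outcomes with X + Y = 10: (5,5), (6,4), each with probability 1/30.
E[X·Y | X + Y = 10] = (25 + 24) / 2 = 49/2.

49/2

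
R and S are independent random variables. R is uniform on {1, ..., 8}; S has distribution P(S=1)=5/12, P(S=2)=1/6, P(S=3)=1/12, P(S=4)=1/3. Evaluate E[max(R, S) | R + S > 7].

P(R + S > 7) = 5/12.
Summing max(R,S)·P(x,y) over outcomes with R + S > 7 gives 263/96.
E[max(R, S) | R + S > 7] = (263/96) / (5/12) = 263/40.

263/40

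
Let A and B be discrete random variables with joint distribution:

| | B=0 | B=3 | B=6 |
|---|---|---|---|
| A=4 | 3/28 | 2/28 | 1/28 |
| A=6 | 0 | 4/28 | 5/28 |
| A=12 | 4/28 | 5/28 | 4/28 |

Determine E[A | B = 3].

P(B = 3) = 11/28.
Σ A·P over the event = 4·(2/28) + 6·(4/28) + 12·(5/28) = 23/7.
E[A | B = 3] = (23/7) / (11/28) = 92/11.

92/11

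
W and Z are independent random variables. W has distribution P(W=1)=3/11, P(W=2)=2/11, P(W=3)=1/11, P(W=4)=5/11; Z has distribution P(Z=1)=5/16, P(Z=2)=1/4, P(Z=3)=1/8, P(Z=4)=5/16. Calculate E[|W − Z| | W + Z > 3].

P(W + Z > 3) = 139/176.
Summing |W−Z|·P(x,y) over outcomes with W + Z > 3 gives 225/176.
E[|W − Z| | W + Z > 3] = (225/176) / (139/176) = 225/139.

225/139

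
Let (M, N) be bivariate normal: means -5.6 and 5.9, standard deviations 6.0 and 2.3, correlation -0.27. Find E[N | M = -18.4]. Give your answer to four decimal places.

7.2248

E[N | M=x] = μ_N + ρ(σ_N/σ_M)(x − μ_M) for jointly normal variables.
E[N | M=-18.4] = 5.9 + (-0.27)·(2.3/6.0)·(-18.4 − (-5.6)) = 5.9 + (-0.1035)·(-12.8) = 7.2248.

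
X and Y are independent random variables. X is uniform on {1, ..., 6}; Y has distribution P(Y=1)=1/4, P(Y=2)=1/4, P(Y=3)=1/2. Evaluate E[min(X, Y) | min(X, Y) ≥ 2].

38/15

P(min(X, Y) ≥ 2) = 5/8.
Summing min(X,Y)·P(x,y) over outcomes with min(X, Y) ≥ 2 gives 19/12.
E[min(X, Y) | min(X, Y) ≥ 2] = (19/12) / (5/8) = 38/15.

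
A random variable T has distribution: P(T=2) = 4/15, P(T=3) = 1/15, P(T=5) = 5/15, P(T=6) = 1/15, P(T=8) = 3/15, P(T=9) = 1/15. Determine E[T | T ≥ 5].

32/5

P(T ≥ 5) = 2/3.
Σ over the event: 5·1/3 + 6·1/15 + 8·1/5 + 9·1/15 = 64/15.
E[T | T ≥ 5] = (64/15) / (2/3) = 32/5.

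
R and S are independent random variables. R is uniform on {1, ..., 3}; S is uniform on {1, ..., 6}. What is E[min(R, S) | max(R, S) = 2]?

Outcomes with max(R, S) = 2: (1,2), (2,1), (2,2), each with probability 1/18.
E[min(R, S) | max(R, S) = 2] = (1 + 1 + 2) / 3 = 4/3.

4/3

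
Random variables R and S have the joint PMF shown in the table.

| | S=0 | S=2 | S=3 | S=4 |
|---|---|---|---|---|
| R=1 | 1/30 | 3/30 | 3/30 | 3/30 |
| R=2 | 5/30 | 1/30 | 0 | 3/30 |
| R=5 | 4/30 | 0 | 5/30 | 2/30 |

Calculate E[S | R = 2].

14/9

P(R = 2) = 3/10.
Σ S·P over the event = 0·(5/30) + 2·(1/30) + 4·(3/30) = 7/15.
E[S | R = 2] = (7/15) / (3/10) = 14/9.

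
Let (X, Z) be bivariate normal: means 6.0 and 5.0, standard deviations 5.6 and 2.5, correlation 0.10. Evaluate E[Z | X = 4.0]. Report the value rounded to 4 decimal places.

For a bivariate normal, E[Z | X=x] = μ_Z + ρ·(σ_Z/σ_X)·(x − μ_X).
E[Z | X=4.0] = 5.0 + (0.10)·(2.5/5.6)·(4.0 − (6.0)) = 5.0 + (0.044643)·(-2) = 4.9107.

4.9107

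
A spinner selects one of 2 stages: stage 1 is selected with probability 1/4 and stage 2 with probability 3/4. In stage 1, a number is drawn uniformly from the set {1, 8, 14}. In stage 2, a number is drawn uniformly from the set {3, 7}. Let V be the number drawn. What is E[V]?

E[V | stage 1] = (1+8+14)/3 = 23/3.
E[V | stage 2] = (3+7)/2 = 5.
By the law of total expectation,
E[V] = (1/4)·(23/3) + (3/4)·(5) = 17/3.

17/3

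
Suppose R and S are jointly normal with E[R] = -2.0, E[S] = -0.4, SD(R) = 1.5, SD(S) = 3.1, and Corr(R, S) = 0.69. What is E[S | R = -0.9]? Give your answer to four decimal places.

For a bivariate normal, E[S | R=x] = μ_S + ρ·(σ_S/σ_R)·(x − μ_R).
E[S | R=-0.9] = -0.4 + (0.69)·(3.1/1.5)·(-0.9 − (-2.0)) = -0.4 + (1.426)·(1.1) = 1.1686.

1.1686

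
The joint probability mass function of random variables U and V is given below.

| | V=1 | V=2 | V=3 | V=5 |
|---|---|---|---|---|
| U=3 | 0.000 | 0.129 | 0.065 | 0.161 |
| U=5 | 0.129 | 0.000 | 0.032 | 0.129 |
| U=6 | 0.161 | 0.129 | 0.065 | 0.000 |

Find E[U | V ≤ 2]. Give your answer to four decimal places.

P(V ≤ 2) = 0.548.
Σ U·P over the event = 3·(0.129) + 5·(0.129) + 6·(0.161) + 6·(0.129) = 2.772.
E[U | V ≤ 2] = (2.772) / (0.548) = 5.0584.

5.0584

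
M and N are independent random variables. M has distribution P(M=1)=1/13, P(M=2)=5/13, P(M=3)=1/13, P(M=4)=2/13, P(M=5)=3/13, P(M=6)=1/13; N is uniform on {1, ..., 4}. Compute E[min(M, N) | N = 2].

25/13

P(N = 2) = 1/4.
Summing min(M,N)·P(x,y) over outcomes with N = 2 gives 25/52.
E[min(M, N) | N = 2] = (25/52) / (1/4) = 25/13.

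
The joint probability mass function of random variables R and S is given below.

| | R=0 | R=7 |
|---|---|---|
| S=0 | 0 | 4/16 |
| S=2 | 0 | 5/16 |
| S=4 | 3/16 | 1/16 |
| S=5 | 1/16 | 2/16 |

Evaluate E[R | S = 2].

P(S = 2) = 5/16.
Summing R·P(R=x,S=y) over the conditioning event gives 35/16.
E[R | S = 2] = (35/16) / (5/16) = 7.

7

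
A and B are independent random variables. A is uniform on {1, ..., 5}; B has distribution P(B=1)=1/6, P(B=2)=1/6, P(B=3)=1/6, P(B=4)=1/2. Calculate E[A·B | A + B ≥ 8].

P(A + B ≥ 8) = 7/30.
Summing AB·P(x,y) over outcomes with A + B ≥ 8 gives 41/10.
E[A·B | A + B ≥ 8] = (41/10) / (7/30) = 123/7.

123/7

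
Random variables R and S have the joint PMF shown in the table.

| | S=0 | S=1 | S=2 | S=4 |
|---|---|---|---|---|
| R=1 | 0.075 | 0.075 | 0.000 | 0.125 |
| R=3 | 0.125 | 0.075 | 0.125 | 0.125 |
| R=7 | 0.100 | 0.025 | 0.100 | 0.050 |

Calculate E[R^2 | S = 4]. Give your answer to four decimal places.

12.3333

P(S = 4) = 0.300.
Σ R^2·P over the event = 1·(0.125) + 9·(0.125) + 49·(0.050) = 3.700.
E[R^2 | S = 4] = (3.700) / (0.300) = 12.3333.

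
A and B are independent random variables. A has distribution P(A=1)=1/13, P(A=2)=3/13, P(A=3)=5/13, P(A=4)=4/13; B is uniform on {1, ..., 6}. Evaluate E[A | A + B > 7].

84/25

P(A + B > 7) = 25/78.
Summing A·P(x,y) over outcomes with A + B > 7 gives 14/13.
E[A | A + B > 7] = (14/13) / (25/78) = 84/25.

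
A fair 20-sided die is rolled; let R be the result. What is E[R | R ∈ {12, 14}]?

13

P(R ∈ {12, 14}) = 1/10.
Σ over the event: 12·1/20 + 14·1/20 = 13/10.
E[R | R ∈ {12, 14}] = (13/10) / (1/10) = 13.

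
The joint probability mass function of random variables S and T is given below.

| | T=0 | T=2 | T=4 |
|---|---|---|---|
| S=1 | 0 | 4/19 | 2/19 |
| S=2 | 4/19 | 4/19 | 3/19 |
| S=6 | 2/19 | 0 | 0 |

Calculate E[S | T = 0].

10/3

P(T = 0) = 6/19.
Σ S·P over the event = 2·(4/19) + 6·(2/19) = 20/19.
E[S | T = 0] = (20/19) / (6/19) = 10/3.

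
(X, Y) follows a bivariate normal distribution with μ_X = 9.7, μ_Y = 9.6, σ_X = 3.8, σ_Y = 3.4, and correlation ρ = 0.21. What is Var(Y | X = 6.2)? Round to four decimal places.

11.0502

For a bivariate normal, Var(Y | X=x) = σ_Y²(1 − ρ²).
Var(Y | X=6.2) = (3.4)²·(1 − (0.21)²) = 11.56·0.9559 = 11.0502.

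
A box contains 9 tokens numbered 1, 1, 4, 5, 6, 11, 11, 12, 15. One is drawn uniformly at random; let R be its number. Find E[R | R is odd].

P(R is odd) = 2/3.
Σ over the event: 1·2/9 + 5·1/9 + 11·2/9 + 15·1/9 = 44/9.
E[R | R is odd] = (44/9) / (2/3) = 22/3.

22/3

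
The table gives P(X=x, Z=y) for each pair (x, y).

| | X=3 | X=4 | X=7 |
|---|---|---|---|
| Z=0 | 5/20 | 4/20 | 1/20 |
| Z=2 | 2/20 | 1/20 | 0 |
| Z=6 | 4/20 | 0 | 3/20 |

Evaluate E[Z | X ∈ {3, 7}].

P(X ∈ {3, 7}) = 3/4.
Σ Z·P over the event = 0·(5/20) + 2·(2/20) + 6·(4/20) + 0·(1/20) + 6·(3/20) = 23/10.
E[Z | X ∈ {3, 7}] = (23/10) / (3/4) = 46/15.

46/15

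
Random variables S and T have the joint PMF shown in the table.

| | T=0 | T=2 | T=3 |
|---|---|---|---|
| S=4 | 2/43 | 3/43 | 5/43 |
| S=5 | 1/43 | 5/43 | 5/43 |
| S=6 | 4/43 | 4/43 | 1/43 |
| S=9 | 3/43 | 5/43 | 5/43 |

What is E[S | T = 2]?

P(T = 2) = 17/43.
Σ S·P over the event = 4·(3/43) + 5·(5/43) + 6·(4/43) + 9·(5/43) = 106/43.
E[S | T = 2] = (106/43) / (17/43) = 106/17.

106/17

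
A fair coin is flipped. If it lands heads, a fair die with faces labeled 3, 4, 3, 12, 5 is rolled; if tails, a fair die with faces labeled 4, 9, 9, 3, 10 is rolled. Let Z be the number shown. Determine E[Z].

31/5

E[Z | heads] = (3+4+3+12+5)/5 = 27/5.
E[Z | tails] = (4+9+9+3+10)/5 = 7.
By the law of total expectation,
E[Z] = (1/2)·(27/5) + (1/2)·(7) = 31/5.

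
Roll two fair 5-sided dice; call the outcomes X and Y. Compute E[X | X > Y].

Outcomes with X > Y: (2,1), (3,1), (3,2), (4,1), (4,2), (4,3), (5,1), (5,2), (5,3), (5,4), each with probability 1/25.
E[X | X > Y] = (2 + 3 + 3 + 4 + 4 + 4 + 5 + 5 + 5 + 5) / 10 = 4.

4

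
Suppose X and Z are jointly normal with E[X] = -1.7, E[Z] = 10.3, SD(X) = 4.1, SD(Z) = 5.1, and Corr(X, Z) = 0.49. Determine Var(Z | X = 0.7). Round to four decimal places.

Var(Z | X=x) = (1 − ρ²)·σ_Z².
Var(Z | X=0.7) = (5.1)²·(1 − (0.49)²) = 26.01·0.7599 = 19.7650.

19.7650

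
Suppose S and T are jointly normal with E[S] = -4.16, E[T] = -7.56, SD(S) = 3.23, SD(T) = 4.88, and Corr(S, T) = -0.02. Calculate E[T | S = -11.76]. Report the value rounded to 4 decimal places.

-7.3304

For a bivariate normal, E[T | S=x] = μ_T + ρ·(σ_T/σ_S)·(x − μ_S).
E[T | S=-11.76] = -7.56 + (-0.02)·(4.88/3.23)·(-11.76 − (-4.16)) = -7.56 + (-0.030217)·(-7.6) = -7.3304.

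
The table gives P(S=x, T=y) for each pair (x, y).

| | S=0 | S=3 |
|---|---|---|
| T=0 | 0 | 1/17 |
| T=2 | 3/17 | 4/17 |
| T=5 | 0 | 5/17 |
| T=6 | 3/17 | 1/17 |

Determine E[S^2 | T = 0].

9

P(T = 0) = 1/17.
Σ S^2·P over the event = 9·(1/17) = 9/17.
E[S^2 | T = 0] = (9/17) / (1/17) = 9.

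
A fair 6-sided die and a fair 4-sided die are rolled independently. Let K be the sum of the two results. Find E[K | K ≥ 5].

62/9

P(K ≥ 5) = 3/4.
Σ over the event: 5·1/6 + 6·1/6 + 7·1/6 + 8·1/8 + 9·1/12 + 10·1/24 = 31/6.
E[K | K ≥ 5] = (31/6) / (3/4) = 62/9.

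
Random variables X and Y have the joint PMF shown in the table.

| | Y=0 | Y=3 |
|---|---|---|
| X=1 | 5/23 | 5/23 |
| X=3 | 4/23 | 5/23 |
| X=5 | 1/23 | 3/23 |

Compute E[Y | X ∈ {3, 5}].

24/13

P(X ∈ {3, 5}) = 13/23.
Σ Y·P over the event = 0·(4/23) + 3·(5/23) + 0·(1/23) + 3·(3/23) = 24/23.
E[Y | X ∈ {3, 5}] = (24/23) / (13/23) = 24/13.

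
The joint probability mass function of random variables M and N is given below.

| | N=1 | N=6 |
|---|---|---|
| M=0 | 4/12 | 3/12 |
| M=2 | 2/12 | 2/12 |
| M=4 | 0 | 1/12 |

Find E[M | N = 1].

P(N = 1) = 1/2.
Σ M·P over the event = 0·(4/12) + 2·(2/12) = 1/3.
E[M | N = 1] = (1/3) / (1/2) = 2/3.

2/3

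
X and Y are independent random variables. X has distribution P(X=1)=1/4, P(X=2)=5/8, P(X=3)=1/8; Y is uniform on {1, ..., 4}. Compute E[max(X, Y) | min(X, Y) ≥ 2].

55/18

P(min(X, Y) ≥ 2) = 9/16.
Summing max(X,Y)·P(x,y) over outcomes with min(X, Y) ≥ 2 gives 55/32.
E[max(X, Y) | min(X, Y) ≥ 2] = (55/32) / (9/16) = 55/18.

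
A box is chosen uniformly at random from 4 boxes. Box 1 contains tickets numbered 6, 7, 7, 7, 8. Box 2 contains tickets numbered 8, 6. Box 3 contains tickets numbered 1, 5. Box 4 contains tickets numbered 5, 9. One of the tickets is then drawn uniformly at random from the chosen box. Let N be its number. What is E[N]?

E[N | box 1] = (6+7+7+7+8)/5 = 7.
E[N | box 2] = (8+6)/2 = 7.
E[N | box 3] = (1+5)/2 = 3.
E[N | box 4] = (5+9)/2 = 7.
By the law of total expectation,
E[N] = (1/4)·(7) + (1/4)·(7) + (1/4)·(3) + (1/4)·(7) = 6.

6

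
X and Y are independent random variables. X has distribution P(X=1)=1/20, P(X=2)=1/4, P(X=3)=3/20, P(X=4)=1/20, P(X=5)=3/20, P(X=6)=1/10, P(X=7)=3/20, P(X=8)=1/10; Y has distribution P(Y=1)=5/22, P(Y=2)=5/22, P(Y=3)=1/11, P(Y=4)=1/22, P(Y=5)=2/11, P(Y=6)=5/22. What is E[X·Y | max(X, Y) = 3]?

85/16

P(max(X, Y) = 3) = 6/55.
Summing XY·P(x,y) over outcomes with max(X, Y) = 3 gives 51/88.
E[X·Y | max(X, Y) = 3] = (51/88) / (6/55) = 85/16.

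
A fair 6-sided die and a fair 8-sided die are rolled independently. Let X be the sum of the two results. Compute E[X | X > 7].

P(X > 7) = 9/16.
Σ over the event: 8·1/8 + 9·1/8 + 10·5/48 + 11·1/12 + 12·1/16 + 13·1/24 + 14·1/48 = 17/3.
E[X | X > 7] = (17/3) / (9/16) = 272/27.

272/27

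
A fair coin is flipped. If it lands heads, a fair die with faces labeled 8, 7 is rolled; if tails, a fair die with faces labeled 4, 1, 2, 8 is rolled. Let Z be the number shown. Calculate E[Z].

E[Z | heads] = (8+7)/2 = 15/2.
E[Z | tails] = (4+1+2+8)/4 = 15/4.
By the law of total expectation,
E[Z] = (1/2)·(15/2) + (1/2)·(15/4) = 45/8.

45/8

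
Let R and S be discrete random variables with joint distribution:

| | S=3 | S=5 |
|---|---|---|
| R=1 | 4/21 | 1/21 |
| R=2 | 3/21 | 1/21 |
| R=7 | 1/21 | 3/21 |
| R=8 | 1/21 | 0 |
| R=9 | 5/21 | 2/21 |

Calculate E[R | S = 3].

5

P(S = 3) = 2/3.
Σ R·P over the event = 1·(4/21) + 2·(3/21) + 7·(1/21) + 8·(1/21) + 9·(5/21) = 10/3.
E[R | S = 3] = (10/3) / (2/3) = 5.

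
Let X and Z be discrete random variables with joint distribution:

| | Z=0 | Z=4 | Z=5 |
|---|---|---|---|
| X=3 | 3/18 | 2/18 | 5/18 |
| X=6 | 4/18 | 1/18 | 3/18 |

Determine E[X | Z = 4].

P(Z = 4) = 1/6.
Σ X·P over the event = 3·(2/18) + 6·(1/18) = 2/3.
E[X | Z = 4] = (2/3) / (1/6) = 4.

4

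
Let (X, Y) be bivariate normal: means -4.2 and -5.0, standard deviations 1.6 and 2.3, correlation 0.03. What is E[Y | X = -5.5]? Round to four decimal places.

The regression of Y on X has slope ρ·σ_Y/σ_X and passes through (μ_X, μ_Y).
E[Y | X=-5.5] = -5.0 + (0.03)·(2.3/1.6)·(-5.5 − (-4.2)) = -5.0 + (0.043125)·(-1.3) = -5.0561.

-5.0561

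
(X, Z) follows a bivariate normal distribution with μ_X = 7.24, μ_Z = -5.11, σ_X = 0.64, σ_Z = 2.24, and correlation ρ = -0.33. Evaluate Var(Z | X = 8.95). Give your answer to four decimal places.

4.4712

The conditional variance in a bivariate normal is σ_Z²(1 − ρ²), independent of x.
Var(Z | X=8.95) = (2.24)²·(1 − (-0.33)²) = 5.0176·0.8911 = 4.4712.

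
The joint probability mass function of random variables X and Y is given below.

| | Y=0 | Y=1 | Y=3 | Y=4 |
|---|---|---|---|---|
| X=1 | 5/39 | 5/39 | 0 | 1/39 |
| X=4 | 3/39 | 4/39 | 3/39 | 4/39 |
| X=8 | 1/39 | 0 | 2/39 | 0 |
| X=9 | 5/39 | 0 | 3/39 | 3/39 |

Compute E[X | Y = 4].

P(Y = 4) = 8/39.
Σ X·P over the event = 1·(1/39) + 4·(4/39) + 9·(3/39) = 44/39.
E[X | Y = 4] = (44/39) / (8/39) = 11/2.

11/2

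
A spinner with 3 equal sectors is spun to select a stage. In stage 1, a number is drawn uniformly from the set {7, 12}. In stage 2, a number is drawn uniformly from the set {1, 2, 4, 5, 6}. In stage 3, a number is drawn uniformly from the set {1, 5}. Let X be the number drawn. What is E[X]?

161/30

E[X | stage 1] = (7+12)/2 = 19/2.
E[X | stage 2] = (1+2+4+5+6)/5 = 18/5.
E[X | stage 3] = (1+5)/2 = 3.
E[X] = (1/3)·(19/2) + (1/3)·(18/5) + (1/3)·(3) = 161/30.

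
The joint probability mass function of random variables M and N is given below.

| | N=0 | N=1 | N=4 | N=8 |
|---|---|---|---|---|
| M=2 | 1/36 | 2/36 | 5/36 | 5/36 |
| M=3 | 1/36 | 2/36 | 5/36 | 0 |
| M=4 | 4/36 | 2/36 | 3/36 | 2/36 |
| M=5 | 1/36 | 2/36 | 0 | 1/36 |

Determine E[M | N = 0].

P(N = 0) = 7/36.
Summing M·P(M=x,N=y) over the conditioning event gives 13/18.
E[M | N = 0] = (13/18) / (7/36) = 26/7.

26/7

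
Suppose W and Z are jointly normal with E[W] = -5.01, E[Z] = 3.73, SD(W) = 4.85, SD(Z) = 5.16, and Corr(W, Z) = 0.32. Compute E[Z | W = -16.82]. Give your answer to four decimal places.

-0.2908

The regression of Z on W has slope ρ·σ_Z/σ_W and passes through (μ_W, μ_Z).
E[Z | W=-16.82] = 3.73 + (0.32)·(5.16/4.85)·(-16.82 − (-5.01)) = 3.73 + (0.340454)·(-11.81) = -0.2908.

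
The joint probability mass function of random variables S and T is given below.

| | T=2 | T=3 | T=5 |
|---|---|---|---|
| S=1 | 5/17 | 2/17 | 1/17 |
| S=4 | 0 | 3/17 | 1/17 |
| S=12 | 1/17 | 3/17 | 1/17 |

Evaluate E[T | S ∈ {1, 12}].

P(S ∈ {1, 12}) = 13/17.
Σ T·P over the event = 2·(5/17) + 3·(2/17) + 5·(1/17) + 2·(1/17) + 3·(3/17) + 5·(1/17) = 37/17.
E[T | S ∈ {1, 12}] = (37/17) / (13/17) = 37/13.

37/13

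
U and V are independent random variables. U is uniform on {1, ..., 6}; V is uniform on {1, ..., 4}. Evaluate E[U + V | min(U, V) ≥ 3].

Outcomes with min(U, V) ≥ 3: (3,3), (3,4), (4,3), (4,4), (5,3), (5,4), (6,3), (6,4), each with probability 1/24.
E[U + V | min(U, V) ≥ 3] = (6 + 7 + 7 + 8 + 8 + 9 + 9 + 10) / 8 = 8.

8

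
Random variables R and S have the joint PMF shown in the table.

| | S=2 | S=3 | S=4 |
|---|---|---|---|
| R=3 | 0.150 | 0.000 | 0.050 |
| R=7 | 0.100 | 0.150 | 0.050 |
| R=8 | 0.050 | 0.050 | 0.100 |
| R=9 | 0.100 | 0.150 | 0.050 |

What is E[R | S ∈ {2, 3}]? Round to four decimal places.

7.0000

P(S ∈ {2, 3}) = 0.750.
Σ R·P over the event = 3·(0.150) + 7·(0.100) + 7·(0.150) + 8·(0.050) + 8·(0.050) + 9·(0.100) + 9·(0.150) = 5.250.
E[R | S ∈ {2, 3}] = (5.250) / (0.750) = 7.0000.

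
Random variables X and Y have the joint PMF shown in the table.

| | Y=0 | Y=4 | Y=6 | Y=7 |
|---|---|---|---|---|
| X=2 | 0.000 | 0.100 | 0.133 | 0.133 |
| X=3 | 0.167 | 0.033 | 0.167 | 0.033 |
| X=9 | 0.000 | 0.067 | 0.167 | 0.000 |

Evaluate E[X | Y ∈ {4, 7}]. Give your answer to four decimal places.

3.4617

P(Y ∈ {4, 7}) = 0.366.
Σ X·P over the event = 2·(0.100) + 2·(0.133) + 3·(0.033) + 3·(0.033) + 9·(0.067) = 1.267.
E[X | Y ∈ {4, 7}] = (1.267) / (0.366) = 3.4617.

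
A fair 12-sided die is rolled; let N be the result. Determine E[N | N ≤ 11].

Given N ≤ 11, N is equally likely to be any of {1, 2, 3, 4, 5, 6, 7, 8, 9, 10, 11}.
E[N | N ≤ 11] = (1 + 2 + 3 + 4 + 5 + 6 + 7 + 8 + 9 + 10 + 11) / 11 = 6.

6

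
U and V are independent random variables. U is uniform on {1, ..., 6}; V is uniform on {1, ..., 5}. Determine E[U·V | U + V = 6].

7

Outcomes with U + V = 6: (1,5), (2,4), (3,3), (4,2), (5,1), each with probability 1/30.
E[U·V | U + V = 6] = (5 + 8 + 9 + 8 + 5) / 5 = 7.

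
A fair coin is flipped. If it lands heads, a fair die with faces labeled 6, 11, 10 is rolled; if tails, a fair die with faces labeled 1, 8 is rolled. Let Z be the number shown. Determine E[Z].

E[Z | heads] = (6+11+10)/3 = 9.
E[Z | tails] = (1+8)/2 = 9/2.
E[Z] = (1/2)·(9) + (1/2)·(9/2) = 27/4.

27/4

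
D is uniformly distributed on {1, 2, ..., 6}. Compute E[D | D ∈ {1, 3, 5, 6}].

15/4

P(D ∈ {1, 3, 5, 6}) = 2/3.
Σ over the event: 1·1/6 + 3·1/6 + 5·1/6 + 6·1/6 = 5/2.
E[D | D ∈ {1, 3, 5, 6}] = (5/2) / (2/3) = 15/4.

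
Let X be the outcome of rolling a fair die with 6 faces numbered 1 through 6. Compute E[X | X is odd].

3

Given X is odd, X is equally likely to be any of {1, 3, 5}.
E[X | X is odd] = (1 + 3 + 5) / 3 = 3.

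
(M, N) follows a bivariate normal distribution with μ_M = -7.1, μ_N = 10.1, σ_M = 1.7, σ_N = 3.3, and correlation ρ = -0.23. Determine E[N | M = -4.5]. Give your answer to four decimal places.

E[N | M=x] = μ_N + ρ(σ_N/σ_M)(x − μ_M) for jointly normal variables.
E[N | M=-4.5] = 10.1 + (-0.23)·(3.3/1.7)·(-4.5 − (-7.1)) = 10.1 + (-0.44647)·(2.6) = 8.9392.

8.9392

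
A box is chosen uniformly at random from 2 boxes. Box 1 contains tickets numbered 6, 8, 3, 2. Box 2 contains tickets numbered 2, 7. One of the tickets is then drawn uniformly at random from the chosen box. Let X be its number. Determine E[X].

37/8

E[X | box 1] = (6+8+3+2)/4 = 19/4.
E[X | box 2] = (2+7)/2 = 9/2.
E[X] = (1/2)·(19/4) + (1/2)·(9/2) = 37/8.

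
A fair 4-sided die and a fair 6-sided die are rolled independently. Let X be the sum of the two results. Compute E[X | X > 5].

52/7

P(X > 5) = 7/12.
Σ over the event: 6·1/6 + 7·1/6 + 8·1/8 + 9·1/12 + 10·1/24 = 13/3.
E[X | X > 5] = (13/3) / (7/12) = 52/7.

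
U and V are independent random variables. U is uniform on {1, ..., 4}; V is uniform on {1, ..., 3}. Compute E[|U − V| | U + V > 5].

1

P(U + V > 5) = 1/4.
Summing |U−V|·P(x,y) over outcomes with U + V > 5 gives 1/4.
E[|U − V| | U + V > 5] = (1/4) / (1/4) = 1.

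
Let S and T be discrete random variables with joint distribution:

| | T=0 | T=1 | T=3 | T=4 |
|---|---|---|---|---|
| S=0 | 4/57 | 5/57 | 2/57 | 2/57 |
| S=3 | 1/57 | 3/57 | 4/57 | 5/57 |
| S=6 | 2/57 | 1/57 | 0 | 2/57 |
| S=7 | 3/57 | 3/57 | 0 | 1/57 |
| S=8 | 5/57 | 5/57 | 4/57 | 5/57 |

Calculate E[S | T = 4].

P(T = 4) = 5/19.
Σ S·P over the event = 0·(2/57) + 3·(5/57) + 6·(2/57) + 7·(1/57) + 8·(5/57) = 74/57.
E[S | T = 4] = (74/57) / (5/19) = 74/15.

74/15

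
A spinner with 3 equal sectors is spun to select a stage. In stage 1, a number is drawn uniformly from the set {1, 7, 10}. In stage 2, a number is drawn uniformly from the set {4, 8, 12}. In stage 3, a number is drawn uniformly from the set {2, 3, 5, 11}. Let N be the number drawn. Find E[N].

E[N | stage 1] = (1+7+10)/3 = 6.
E[N | stage 2] = (4+8+12)/3 = 8.
E[N | stage 3] = (2+3+5+11)/4 = 21/4.
E[N] = (1/3)·(6) + (1/3)·(8) + (1/3)·(21/4) = 77/12.

77/12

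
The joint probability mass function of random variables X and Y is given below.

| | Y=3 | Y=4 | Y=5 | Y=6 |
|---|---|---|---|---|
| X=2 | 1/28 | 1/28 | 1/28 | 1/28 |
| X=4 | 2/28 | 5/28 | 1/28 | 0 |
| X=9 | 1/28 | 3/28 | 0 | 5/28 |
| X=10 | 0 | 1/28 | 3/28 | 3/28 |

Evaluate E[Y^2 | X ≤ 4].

P(X ≤ 4) = 3/7.
Σ Y^2·P over the event = 9·(1/28) + 16·(1/28) + 25·(1/28) + 36·(1/28) + 9·(2/28) + 16·(5/28) + 25·(1/28) = 209/28.
E[Y^2 | X ≤ 4] = (209/28) / (3/7) = 209/12.

209/12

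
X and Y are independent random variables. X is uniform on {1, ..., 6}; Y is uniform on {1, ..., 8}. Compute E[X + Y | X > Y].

P(X > Y) = 5/16.
Summing (X+Y)·P(x,y) over outcomes with X > Y gives 35/16.
E[X + Y | X > Y] = (35/16) / (5/16) = 7.

7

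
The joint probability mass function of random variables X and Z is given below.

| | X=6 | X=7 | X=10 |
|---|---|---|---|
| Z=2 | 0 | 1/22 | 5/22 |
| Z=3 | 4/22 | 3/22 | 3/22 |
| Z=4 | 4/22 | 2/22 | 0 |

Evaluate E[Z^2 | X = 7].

P(X = 7) = 3/11.
Σ Z^2·P over the event = 4·(1/22) + 9·(3/22) + 16·(2/22) = 63/22.
E[Z^2 | X = 7] = (63/22) / (3/11) = 21/2.

21/2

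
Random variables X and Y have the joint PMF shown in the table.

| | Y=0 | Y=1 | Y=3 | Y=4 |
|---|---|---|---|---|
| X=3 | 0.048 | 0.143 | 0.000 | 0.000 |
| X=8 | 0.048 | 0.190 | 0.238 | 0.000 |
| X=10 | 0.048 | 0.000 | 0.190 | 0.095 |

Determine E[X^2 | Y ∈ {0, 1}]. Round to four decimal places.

P(Y ∈ {0, 1}) = 0.477.
Σ X^2·P over the event = 9·(0.048) + 9·(0.143) + 64·(0.048) + 64·(0.190) + 100·(0.048) = 21.751.
E[X^2 | Y ∈ {0, 1}] = (21.751) / (0.477) = 45.5996.

45.5996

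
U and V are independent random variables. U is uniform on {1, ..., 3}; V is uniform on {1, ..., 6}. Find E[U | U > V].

8/3

Outcomes with U > V: (2,1), (3,1), (3,2), each with probability 1/18.
E[U | U > V] = (2 + 3 + 3) / 3 = 8/3.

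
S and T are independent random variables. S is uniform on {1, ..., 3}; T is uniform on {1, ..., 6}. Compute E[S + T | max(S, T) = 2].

P(max(S, T) = 2) = 1/6.
Summing (S+T)·P(x,y) over outcomes with max(S, T) = 2 gives 5/9.
E[S + T | max(S, T) = 2] = (5/9) / (1/6) = 10/3.

10/3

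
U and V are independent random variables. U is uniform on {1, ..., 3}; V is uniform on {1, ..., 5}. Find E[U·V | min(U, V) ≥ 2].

Outcomes with min(U, V) ≥ 2: (2,2), (2,3), (2,4), (2,5), (3,2), (3,3), (3,4), (3,5), each with probability 1/15.
E[U·V | min(U, V) ≥ 2] = (4 + 6 + 8 + 10 + 6 + 9 + 12 + 15) / 8 = 35/4.

35/4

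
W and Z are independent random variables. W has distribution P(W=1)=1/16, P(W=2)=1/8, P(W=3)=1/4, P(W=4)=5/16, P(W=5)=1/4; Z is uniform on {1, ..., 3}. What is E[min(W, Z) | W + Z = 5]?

P(W + Z = 5) = 11/48.
Summing min(W,Z)·P(x,y) over outcomes with W + Z = 5 gives 17/48.
E[min(W, Z) | W + Z = 5] = (17/48) / (11/48) = 17/11.

17/11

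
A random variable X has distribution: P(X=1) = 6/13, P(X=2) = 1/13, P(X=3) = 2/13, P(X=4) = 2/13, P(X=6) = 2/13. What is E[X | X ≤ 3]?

P(X ≤ 3) = 9/13.
Σ over the event: 1·6/13 + 2·1/13 + 3·2/13 = 14/13.
E[X | X ≤ 3] = (14/13) / (9/13) = 14/9.

14/9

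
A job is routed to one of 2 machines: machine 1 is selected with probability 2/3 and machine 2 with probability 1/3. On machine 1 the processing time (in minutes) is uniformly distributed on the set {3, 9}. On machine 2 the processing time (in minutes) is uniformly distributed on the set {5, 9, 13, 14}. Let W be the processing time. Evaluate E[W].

89/12

E[W | machine 1] = (3+9)/2 = 6.
E[W | machine 2] = (5+9+13+14)/4 = 41/4.
By the law of total expectation,
E[W] = (2/3)·(6) + (1/3)·(41/4) = 89/12.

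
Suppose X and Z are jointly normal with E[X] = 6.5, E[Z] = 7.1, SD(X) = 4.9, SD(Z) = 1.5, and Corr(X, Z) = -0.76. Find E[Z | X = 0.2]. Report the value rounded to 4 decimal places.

8.5657

The regression of Z on X has slope ρ·σ_Z/σ_X and passes through (μ_X, μ_Z).
E[Z | X=0.2] = 7.1 + (-0.76)·(1.5/4.9)·(0.2 − (6.5)) = 7.1 + (-0.23265)·(-6.3) = 8.5657.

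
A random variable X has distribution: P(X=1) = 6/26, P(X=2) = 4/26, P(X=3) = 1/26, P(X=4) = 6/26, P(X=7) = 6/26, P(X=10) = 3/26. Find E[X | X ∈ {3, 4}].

27/7

P(X ∈ {3, 4}) = 7/26.
Σ over the event: 3·1/26 + 4·3/13 = 27/26.
E[X | X ∈ {3, 4}] = (27/26) / (7/26) = 27/7.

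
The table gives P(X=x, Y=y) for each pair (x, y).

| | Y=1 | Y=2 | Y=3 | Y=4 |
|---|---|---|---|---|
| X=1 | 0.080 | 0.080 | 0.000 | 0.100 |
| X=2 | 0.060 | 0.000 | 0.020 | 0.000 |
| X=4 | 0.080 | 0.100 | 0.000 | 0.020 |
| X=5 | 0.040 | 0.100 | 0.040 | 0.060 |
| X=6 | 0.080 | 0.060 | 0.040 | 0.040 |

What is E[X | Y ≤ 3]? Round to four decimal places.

P(Y ≤ 3) = 0.780.
Summing X·P(X=x,Y=y) over the conditioning event gives 3.020.
E[X | Y ≤ 3] = (3.020) / (0.780) = 3.8718.

3.8718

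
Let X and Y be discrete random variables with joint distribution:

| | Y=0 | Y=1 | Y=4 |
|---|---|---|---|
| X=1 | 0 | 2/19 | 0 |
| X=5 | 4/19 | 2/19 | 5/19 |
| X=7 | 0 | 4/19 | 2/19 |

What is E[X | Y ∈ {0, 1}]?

5

P(Y ∈ {0, 1}) = 12/19.
Σ X·P over the event = 1·(2/19) + 5·(4/19) + 5·(2/19) + 7·(4/19) = 60/19.
E[X | Y ∈ {0, 1}] = (60/19) / (12/19) = 5.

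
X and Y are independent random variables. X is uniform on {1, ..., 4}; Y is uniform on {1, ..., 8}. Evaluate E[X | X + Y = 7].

5/2

Outcomes with X + Y = 7: (1,6), (2,5), (3,4), (4,3), each with probability 1/32.
E[X | X + Y = 7] = (1 + 2 + 3 + 4) / 4 = 5/2.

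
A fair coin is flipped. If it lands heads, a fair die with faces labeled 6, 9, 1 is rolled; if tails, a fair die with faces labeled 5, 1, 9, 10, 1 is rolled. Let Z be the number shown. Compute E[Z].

E[Z | heads] = (6+9+1)/3 = 16/3.
E[Z | tails] = (5+1+9+10+1)/5 = 26/5.
By the law of total expectation,
E[Z] = (1/2)·(16/3) + (1/2)·(26/5) = 79/15.

79/15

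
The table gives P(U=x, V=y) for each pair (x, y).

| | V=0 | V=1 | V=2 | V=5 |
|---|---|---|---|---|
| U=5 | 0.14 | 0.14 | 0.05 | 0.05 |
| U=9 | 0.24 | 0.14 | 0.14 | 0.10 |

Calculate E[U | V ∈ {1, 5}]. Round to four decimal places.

7.2326

P(V ∈ {1, 5}) = 0.43.
Σ U·P over the event = 5·(0.14) + 5·(0.05) + 9·(0.14) + 9·(0.10) = 3.11.
E[U | V ∈ {1, 5}] = (3.11) / (0.43) = 7.2326.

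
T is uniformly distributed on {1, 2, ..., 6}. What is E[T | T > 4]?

Given T > 4, T is equally likely to be any of {5, 6}.
E[T | T > 4] = (5 + 6) / 2 = 11/2.

11/2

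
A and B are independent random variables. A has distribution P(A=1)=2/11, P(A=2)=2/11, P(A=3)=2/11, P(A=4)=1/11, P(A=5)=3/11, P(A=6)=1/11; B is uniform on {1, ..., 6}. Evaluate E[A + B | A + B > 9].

53/5

P(A + B > 9) = 5/33.
Summing (A+B)·P(x,y) over outcomes with A + B > 9 gives 53/33.
E[A + B | A + B > 9] = (53/33) / (5/33) = 53/5.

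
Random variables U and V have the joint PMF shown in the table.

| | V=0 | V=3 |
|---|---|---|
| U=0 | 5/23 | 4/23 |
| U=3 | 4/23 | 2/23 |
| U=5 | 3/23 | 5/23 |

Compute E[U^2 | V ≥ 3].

13

P(V ≥ 3) = 11/23.
Σ U^2·P over the event = 0·(4/23) + 9·(2/23) + 25·(5/23) = 143/23.
E[U^2 | V ≥ 3] = (143/23) / (11/23) = 13.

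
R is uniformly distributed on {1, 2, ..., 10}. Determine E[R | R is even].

6

Given R is even, R is equally likely to be any of {2, 4, 6, 8, 10}.
E[R | R is even] = (2 + 4 + 6 + 8 + 10) / 5 = 6.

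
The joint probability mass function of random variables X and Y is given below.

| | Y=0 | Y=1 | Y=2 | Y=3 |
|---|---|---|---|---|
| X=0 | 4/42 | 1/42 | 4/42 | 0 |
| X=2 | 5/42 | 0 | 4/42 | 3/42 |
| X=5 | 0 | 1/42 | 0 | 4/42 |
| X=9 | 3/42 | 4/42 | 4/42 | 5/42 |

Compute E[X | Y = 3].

71/12

P(Y = 3) = 2/7.
Σ X·P over the event = 2·(3/42) + 5·(4/42) + 9·(5/42) = 71/42.
E[X | Y = 3] = (71/42) / (2/7) = 71/12.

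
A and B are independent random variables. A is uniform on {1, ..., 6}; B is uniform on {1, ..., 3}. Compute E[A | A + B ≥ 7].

Outcomes with A + B ≥ 7: (4,3), (5,2), (5,3), (6,1), (6,2), (6,3), each with probability 1/18.
E[A | A + B ≥ 7] = (4 + 5 + 5 + 6 + 6 + 6) / 6 = 16/3.

16/3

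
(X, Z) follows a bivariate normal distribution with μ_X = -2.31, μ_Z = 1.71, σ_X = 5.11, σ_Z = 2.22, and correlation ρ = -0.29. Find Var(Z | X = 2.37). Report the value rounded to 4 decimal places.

Var(Z | X=x) = (1 − ρ²)·σ_Z².
Var(Z | X=2.37) = (2.22)²·(1 − (-0.29)²) = 4.9284·0.9159 = 4.5139.

4.5139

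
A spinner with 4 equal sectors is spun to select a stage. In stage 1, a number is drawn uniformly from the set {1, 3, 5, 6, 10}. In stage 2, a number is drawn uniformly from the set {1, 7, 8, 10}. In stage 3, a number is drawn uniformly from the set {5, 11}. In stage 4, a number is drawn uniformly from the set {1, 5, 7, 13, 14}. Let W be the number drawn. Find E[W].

55/8

E[W | stage 1] = (1+3+5+6+10)/5 = 5.
E[W | stage 2] = (1+7+8+10)/4 = 13/2.
E[W | stage 3] = (5+11)/2 = 8.
E[W | stage 4] = (1+5+7+13+14)/5 = 8.
By the law of total expectation,
E[W] = (1/4)·(5) + (1/4)·(13/2) + (1/4)·(8) + (1/4)·(8) = 55/8.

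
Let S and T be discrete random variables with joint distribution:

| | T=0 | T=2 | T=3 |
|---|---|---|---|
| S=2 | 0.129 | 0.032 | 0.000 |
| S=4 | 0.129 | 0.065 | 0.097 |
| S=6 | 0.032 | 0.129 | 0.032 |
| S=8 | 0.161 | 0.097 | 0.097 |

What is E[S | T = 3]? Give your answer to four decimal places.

P(T = 3) = 0.226.
Σ S·P over the event = 4·(0.097) + 6·(0.032) + 8·(0.097) = 1.356.
E[S | T = 3] = (1.356) / (0.226) = 6.0000.

6.0000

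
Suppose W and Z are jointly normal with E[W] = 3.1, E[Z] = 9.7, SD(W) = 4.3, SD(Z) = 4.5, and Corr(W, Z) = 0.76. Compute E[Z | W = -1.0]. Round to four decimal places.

The regression of Z on W has slope ρ·σ_Z/σ_W and passes through (μ_W, μ_Z).
E[Z | W=-1.0] = 9.7 + (0.76)·(4.5/4.3)·(-1.0 − (3.1)) = 9.7 + (0.79535)·(-4.1) = 6.4391.

6.4391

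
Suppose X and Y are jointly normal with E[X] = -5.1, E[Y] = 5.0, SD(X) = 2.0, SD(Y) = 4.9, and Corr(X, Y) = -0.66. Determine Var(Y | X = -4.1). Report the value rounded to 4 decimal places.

13.5512

For a bivariate normal, Var(Y | X=x) = σ_Y²(1 − ρ²).
Var(Y | X=-4.1) = (4.9)²·(1 − (-0.66)²) = 24.01·0.5644 = 13.5512.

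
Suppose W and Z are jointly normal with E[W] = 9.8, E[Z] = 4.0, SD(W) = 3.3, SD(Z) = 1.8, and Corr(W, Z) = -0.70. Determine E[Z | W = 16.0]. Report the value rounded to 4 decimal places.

The regression of Z on W has slope ρ·σ_Z/σ_W and passes through (μ_W, μ_Z).
E[Z | W=16.0] = 4.0 + (-0.70)·(1.8/3.3)·(16.0 − (9.8)) = 4.0 + (-0.38182)·(6.2) = 1.6327.

1.6327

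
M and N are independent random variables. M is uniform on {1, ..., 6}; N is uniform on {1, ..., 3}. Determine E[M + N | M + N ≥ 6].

P(M + N ≥ 6) = 1/2.
Summing (M+N)·P(x,y) over outcomes with M + N ≥ 6 gives 32/9.
E[M + N | M + N ≥ 6] = (32/9) / (1/2) = 64/9.

64/9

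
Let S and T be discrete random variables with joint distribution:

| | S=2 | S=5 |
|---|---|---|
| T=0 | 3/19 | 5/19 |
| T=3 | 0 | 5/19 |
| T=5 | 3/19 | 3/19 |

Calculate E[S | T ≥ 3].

P(T ≥ 3) = 11/19.
Σ S·P over the event = 2·(3/19) + 5·(5/19) + 5·(3/19) = 46/19.
E[S | T ≥ 3] = (46/19) / (11/19) = 46/11.

46/11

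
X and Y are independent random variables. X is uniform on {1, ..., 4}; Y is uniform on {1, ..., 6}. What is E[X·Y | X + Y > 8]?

Outcomes with X + Y > 8: (3,6), (4,5), (4,6), each with probability 1/24.
E[X·Y | X + Y > 8] = (18 + 20 + 24) / 3 = 62/3.

62/3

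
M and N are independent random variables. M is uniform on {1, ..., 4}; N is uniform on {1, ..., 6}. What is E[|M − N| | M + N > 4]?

19/9

P(M + N > 4) = 3/4.
Summing |M−N|·P(x,y) over outcomes with M + N > 4 gives 19/12.
E[|M − N| | M + N > 4] = (19/12) / (3/4) = 19/9.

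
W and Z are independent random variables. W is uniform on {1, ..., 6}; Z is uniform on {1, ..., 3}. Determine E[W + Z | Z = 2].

P(Z = 2) = 1/3.
Summing (W+Z)·P(x,y) over outcomes with Z = 2 gives 11/6.
E[W + Z | Z = 2] = (11/6) / (1/3) = 11/2.

11/2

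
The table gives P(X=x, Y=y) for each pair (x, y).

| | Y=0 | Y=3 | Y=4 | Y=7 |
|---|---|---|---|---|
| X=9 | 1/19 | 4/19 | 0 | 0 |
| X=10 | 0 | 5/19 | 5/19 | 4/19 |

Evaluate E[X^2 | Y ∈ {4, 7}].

P(Y ∈ {4, 7}) = 9/19.
Summing X^2·P(X=x,Y=y) over the conditioning event gives 900/19.
E[X^2 | Y ∈ {4, 7}] = (900/19) / (9/19) = 100.

100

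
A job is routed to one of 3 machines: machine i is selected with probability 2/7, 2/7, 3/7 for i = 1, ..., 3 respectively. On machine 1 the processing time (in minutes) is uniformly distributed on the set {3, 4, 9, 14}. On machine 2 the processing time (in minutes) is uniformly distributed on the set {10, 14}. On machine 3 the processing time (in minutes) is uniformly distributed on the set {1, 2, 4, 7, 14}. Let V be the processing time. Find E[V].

E[V | machine 1] = (3+4+9+14)/4 = 15/2.
E[V | machine 2] = (10+14)/2 = 12.
E[V | machine 3] = (1+2+4+7+14)/5 = 28/5.
By the law of total expectation,
E[V] = (2/7)·(15/2) + (2/7)·(12) + (3/7)·(28/5) = 279/35.

279/35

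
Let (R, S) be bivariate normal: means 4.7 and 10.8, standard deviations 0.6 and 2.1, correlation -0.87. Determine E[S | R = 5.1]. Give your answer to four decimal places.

9.5820

The regression of S on R has slope ρ·σ_S/σ_R and passes through (μ_R, μ_S).
E[S | R=5.1] = 10.8 + (-0.87)·(2.1/0.6)·(5.1 − (4.7)) = 10.8 + (-3.045)·(0.4) = 9.5820.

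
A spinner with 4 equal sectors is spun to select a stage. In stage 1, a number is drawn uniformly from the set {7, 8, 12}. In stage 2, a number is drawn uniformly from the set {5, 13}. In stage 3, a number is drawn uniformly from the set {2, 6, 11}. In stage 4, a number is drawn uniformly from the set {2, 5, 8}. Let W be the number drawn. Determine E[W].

E[W | stage 1] = (7+8+12)/3 = 9.
E[W | stage 2] = (5+13)/2 = 9.
E[W | stage 3] = (2+6+11)/3 = 19/3.
E[W | stage 4] = (2+5+8)/3 = 5.
E[W] = (1/4)·(9) + (1/4)·(9) + (1/4)·(19/3) + (1/4)·(5) = 22/3.

22/3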